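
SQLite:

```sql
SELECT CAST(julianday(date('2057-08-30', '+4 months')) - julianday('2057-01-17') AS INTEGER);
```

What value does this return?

347

Adding +4 months to 2057-08-30 gives 2057-12-30.
14 days remain in January 2057 after the 17th (31 − 17).
Full months from February 2057 through November 2057 contribute their day counts.
Then 30 days into December 2057.
Total: 14 + 28 + 31 + 30 + 31 + 30 + 31 + 31 + 30 + 31 + 30 + 30 = 347.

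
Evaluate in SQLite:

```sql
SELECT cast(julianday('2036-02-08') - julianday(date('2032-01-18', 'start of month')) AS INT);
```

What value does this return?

1499

`start of month` rewinds 2032-01-18 to 2032-01-01.
30 days remain in January 2032 after the 1st (31 − 1).
Full months from February 2032 through January 2036 contribute their day counts.
Then 8 days into February 2036.
Total: 30 + 29 + 31 + 30 + 31 + 30 + 31 + 31 + 30 + 31 + 30 + 31 + 31 + 28 + 31 + 30 + 31 + 30 + 31 + 31 + 30 + 31 + 30 + 31 + 31 + 28 + 31 + 30 + 31 + 30 + 31 + 31 + 30 + 31 + 30 + 31 + 31 + 28 + 31 + 30 + 31 + 30 + 31 + 31 + 30 + 31 + 30 + 31 + 31 + 8 = 1499.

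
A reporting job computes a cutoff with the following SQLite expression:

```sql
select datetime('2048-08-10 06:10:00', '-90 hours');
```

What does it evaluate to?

2048-08-06 12:10:00

-90 hours from 2048-08-10 06:10:00 is 2048-08-06 12:10:00 (crosses midnight).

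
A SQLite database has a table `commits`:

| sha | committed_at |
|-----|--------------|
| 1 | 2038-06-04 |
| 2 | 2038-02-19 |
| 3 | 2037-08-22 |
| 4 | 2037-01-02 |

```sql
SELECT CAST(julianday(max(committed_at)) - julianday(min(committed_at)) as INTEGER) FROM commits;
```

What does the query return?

MIN = 2037-01-02, MAX = 2038-06-04.
29 days remain in January 2037 after the 2nd (31 − 2).
Full months from February 2037 through May 2038 contribute their day counts.
Then 4 days into June 2038.
Total: 29 + 28 + 31 + 30 + 31 + 30 + 31 + 31 + 30 + 31 + 30 + 31 + 31 + 28 + 31 + 30 + 31 + 4 = 518.

518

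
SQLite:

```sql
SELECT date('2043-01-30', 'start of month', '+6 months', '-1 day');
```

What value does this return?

2043-06-30

`start of month` rewinds 2043-01-30 to 2043-01-01.
Adding +6 months to 2043-01-01 gives 2043-07-01.
Going back 1 day from 2043-07-01 reaches 2043-06-30 (last day of June, 30 days).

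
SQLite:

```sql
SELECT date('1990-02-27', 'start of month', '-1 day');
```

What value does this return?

`start of month` rewinds 1990-02-27 to 1990-02-01.
Going back 1 day from 1990-02-01 reaches 1990-01-31 (last day of January, 31 days).

1990-01-31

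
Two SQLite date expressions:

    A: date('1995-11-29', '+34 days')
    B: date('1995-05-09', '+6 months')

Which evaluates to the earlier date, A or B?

A = 1996-01-02.
B = 1995-11-09.
B is earlier.

B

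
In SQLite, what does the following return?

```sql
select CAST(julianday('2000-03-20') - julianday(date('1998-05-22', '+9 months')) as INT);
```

392

Adding +9 months to 1998-05-22 gives 1999-02-22.
6 days remain in February 1999 after the 22nd (28 − 22).
Full months from March 1999 through February 2000 contribute their day counts.
Then 20 days into March 2000.
Total: 6 + 31 + 30 + 31 + 30 + 31 + 31 + 30 + 31 + 30 + 31 + 31 + 29 + 20 = 392.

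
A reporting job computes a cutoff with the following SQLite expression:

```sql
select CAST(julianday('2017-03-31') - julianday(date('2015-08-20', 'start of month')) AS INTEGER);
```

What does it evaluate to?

608

`start of month` rewinds 2015-08-20 to 2015-08-01.
30 days remain in August 2015 after the 1st (31 − 1).
Full months from September 2015 through February 2017 contribute their day counts.
Then 31 days into March 2017.
Total: 30 + 30 + 31 + 30 + 31 + 31 + 29 + 31 + 30 + 31 + 30 + 31 + 31 + 30 + 31 + 30 + 31 + 31 + 28 + 31 = 608.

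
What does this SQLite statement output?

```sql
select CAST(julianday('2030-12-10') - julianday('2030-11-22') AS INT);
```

8 days remain in November 2030 after the 22nd (30 − 22).
Then 10 days into December 2030.
Total: 8 + 10 = 18.

18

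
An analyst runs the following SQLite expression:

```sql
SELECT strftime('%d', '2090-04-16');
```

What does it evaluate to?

`%d` extracts the 2-digit day of month: 16.

16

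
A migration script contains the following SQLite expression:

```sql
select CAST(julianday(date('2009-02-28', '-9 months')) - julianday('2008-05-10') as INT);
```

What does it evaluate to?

Adding -9 months to 2009-02-28 gives 2008-05-28.
Both dates are in May 2008: 28 − 10 = 18.

18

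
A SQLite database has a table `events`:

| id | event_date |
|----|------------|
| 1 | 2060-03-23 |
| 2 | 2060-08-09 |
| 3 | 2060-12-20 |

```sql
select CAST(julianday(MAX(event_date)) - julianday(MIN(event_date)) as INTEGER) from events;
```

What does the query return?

MIN = 2060-03-23, MAX = 2060-12-20.
8 days remain in March 2060 after the 23rd (31 − 23).
Full months from April 2060 through November 2060 contribute their day counts.
Then 20 days into December 2060.
Total: 8 + 30 + 31 + 30 + 31 + 31 + 30 + 31 + 30 + 20 = 272.

272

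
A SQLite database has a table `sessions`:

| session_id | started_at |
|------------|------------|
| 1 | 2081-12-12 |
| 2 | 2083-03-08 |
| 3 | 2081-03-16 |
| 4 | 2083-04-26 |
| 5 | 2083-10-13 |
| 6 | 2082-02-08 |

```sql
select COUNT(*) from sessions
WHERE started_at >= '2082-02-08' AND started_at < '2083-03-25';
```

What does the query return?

2

Rows in [2082-02-08, 2083-03-25): 2083-03-08, 2082-02-08 → 2 rows.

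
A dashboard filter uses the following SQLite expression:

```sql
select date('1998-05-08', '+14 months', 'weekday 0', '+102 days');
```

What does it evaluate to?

Adding +14 months to 1998-05-08 gives 1999-07-08.
`weekday 0` advances to the next Sunday; 1999-07-08 is a Thursday, so it moves forward to 1999-07-11.
Applying '+102 days' to 1999-07-11: counting 102 days forward gives 1999-10-21.

1999-10-21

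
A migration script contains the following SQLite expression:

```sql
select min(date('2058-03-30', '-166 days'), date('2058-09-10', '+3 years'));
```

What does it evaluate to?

2057-10-15

date('2058-03-30', '-166 days') → 2057-10-15.
date('2058-09-10', '+3 years') → 2061-09-10.
Earlier of the two is 2057-10-15.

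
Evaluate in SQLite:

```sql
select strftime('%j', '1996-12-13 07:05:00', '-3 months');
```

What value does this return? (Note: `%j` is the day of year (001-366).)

First apply '-3 months': 1996-12-13 07:05:00 → 1996-09-13 07:05:00.
Day-of-year for 1996-09-13: days since 1996-01-01 inclusive = 257, zero-padded to 257.

257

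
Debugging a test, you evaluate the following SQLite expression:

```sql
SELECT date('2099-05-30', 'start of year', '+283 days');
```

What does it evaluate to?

`start of year` rewinds 2099-05-30 to 2099-01-01.
Applying '+283 days' to 2099-01-01: counting 283 days forward gives 2099-10-11.

2099-10-11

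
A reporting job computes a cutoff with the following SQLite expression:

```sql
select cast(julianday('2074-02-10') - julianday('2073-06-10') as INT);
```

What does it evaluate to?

20 days remain in June 2073 after the 10th (30 − 10).
Full months from July 2073 through January 2074 contribute their day counts.
Then 10 days into February 2074.
Total: 20 + 31 + 31 + 30 + 31 + 30 + 31 + 31 + 10 = 245.

245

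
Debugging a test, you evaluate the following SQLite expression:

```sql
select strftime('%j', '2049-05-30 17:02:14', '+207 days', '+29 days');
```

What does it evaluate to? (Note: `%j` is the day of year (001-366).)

First apply '+207 days', '+29 days': 2049-05-30 17:02:14 → 2050-01-21 17:02:14.
Day-of-year for 2050-01-21: days since 2050-01-01 inclusive = 21, zero-padded to 021.

021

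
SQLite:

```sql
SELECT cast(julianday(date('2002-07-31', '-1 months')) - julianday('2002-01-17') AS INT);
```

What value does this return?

Adding -1 month to 2002-07-31 targets 2002-06-31. June 2002 has only 30 days, so SQLite normalizes the 1-day overflow forward to 2002-07-01.
14 days remain in January 2002 after the 17th (31 − 17).
February 2002: 28 days.
March 2002: 31 days.
April 2002: 30 days.
May 2002: 31 days.
June 2002: 30 days.
Then 1 day into July 2002.
Total: 14 + 28 + 31 + 30 + 31 + 30 + 1 = 165.

165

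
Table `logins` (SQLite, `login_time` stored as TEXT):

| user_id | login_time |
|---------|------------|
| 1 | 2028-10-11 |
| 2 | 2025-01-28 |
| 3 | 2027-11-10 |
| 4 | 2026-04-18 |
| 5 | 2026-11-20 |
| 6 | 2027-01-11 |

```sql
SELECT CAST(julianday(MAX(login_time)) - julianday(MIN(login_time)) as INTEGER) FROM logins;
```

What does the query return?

MIN = 2025-01-28, MAX = 2028-10-11.
3 days remain in January 2025 after the 28th (31 − 28).
Full months from February 2025 through September 2028 contribute their day counts.
Then 11 days into October 2028.
Total: 3 + 28 + 31 + 30 + 31 + 30 + 31 + 31 + 30 + 31 + 30 + 31 + 31 + 28 + 31 + 30 + 31 + 30 + 31 + 31 + 30 + 31 + 30 + 31 + 31 + 28 + 31 + 30 + 31 + 30 + 31 + 31 + 30 + 31 + 30 + 31 + 31 + 29 + 31 + 30 + 31 + 30 + 31 + 31 + 30 + 11 = 1352.

1352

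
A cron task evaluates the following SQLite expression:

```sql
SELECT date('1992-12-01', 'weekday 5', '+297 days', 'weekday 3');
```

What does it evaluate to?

1993-09-29

`weekday 5` advances to the next Friday; 1992-12-01 is a Tuesday, so it moves forward to 1992-12-04.
Applying '+297 days' to 1992-12-04: counting 297 days forward gives 1993-09-27.
`weekday 3` advances to the next Wednesday; 1993-09-27 is a Monday, so it moves forward to 1993-09-29.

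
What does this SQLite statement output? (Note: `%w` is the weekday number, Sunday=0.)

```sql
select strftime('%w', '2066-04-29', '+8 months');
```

First apply '+8 months': 2066-04-29 → 2066-12-29.
2066-12-29 is a Wednesday; with Sunday=0 that is 3.

3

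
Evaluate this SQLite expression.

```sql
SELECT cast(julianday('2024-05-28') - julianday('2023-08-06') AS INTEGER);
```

296

25 days remain in August 2023 after the 6th (31 − 6).
Full months from September 2023 through April 2024 contribute their day counts.
Then 28 days into May 2024.
Total: 25 + 30 + 31 + 30 + 31 + 31 + 29 + 31 + 30 + 28 = 296.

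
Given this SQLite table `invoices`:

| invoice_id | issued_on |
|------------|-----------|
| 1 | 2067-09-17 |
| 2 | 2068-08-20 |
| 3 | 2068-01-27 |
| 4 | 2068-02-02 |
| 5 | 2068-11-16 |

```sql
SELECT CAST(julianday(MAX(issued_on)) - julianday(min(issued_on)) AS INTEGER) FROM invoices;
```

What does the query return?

426

MIN = 2067-09-17, MAX = 2068-11-16.
13 days remain in September 2067 after the 17th (30 − 17).
Full months from October 2067 through October 2068 contribute their day counts.
Then 16 days into November 2068.
Total: 13 + 31 + 30 + 31 + 31 + 29 + 31 + 30 + 31 + 30 + 31 + 31 + 30 + 31 + 16 = 426.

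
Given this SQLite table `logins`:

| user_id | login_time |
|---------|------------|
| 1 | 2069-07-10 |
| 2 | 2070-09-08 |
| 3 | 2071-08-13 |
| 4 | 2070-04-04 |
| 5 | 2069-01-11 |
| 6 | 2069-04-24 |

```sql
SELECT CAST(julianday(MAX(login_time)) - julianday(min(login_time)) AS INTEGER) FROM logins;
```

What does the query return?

944

MIN = 2069-01-11, MAX = 2071-08-13.
20 days remain in January 2069 after the 11th (31 − 11).
Full months from February 2069 through July 2071 contribute their day counts.
Then 13 days into August 2071.
Total: 20 + 28 + 31 + 30 + 31 + 30 + 31 + 31 + 30 + 31 + 30 + 31 + 31 + 28 + 31 + 30 + 31 + 30 + 31 + 31 + 30 + 31 + 30 + 31 + 31 + 28 + 31 + 30 + 31 + 30 + 31 + 13 = 944.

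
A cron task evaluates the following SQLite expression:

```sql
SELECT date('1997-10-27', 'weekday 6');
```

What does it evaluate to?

1997-11-01

`weekday 6` advances to the next Saturday; 1997-10-27 is a Monday, so it moves forward to 1997-11-01.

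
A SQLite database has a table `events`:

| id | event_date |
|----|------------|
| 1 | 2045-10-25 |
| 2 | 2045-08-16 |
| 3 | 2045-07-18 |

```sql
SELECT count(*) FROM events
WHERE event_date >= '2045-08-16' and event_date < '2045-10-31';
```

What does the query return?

Rows in [2045-08-16, 2045-10-31): 2045-10-25, 2045-08-16 → 2 rows.

2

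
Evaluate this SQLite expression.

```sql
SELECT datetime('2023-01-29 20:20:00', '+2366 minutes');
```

2366 minutes = 39h 26m; +2366 minutes from 2023-01-29 20:20:00 is 2023-01-31 11:46:00 (crosses midnight).

2023-01-31 11:46:00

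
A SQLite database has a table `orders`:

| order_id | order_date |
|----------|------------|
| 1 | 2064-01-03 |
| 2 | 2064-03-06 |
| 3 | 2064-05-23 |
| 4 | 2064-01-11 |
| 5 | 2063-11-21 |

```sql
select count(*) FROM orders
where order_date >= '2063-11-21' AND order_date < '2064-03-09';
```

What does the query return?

4

Rows in [2063-11-21, 2064-03-09): 2064-01-03, 2064-03-06, 2064-01-11, 2063-11-21 → 4 rows.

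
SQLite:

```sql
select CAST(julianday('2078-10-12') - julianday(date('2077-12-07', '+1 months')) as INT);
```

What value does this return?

Adding +1 month to 2077-12-07 gives 2078-01-07.
24 days remain in January 2078 after the 7th (31 − 7).
Full months from February 2078 through September 2078 contribute their day counts.
Then 12 days into October 2078.
Total: 24 + 28 + 31 + 30 + 31 + 30 + 31 + 31 + 30 + 12 = 278.

278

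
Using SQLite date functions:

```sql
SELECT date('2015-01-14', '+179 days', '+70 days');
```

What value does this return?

2015-09-20

Applying '+179 days' to 2015-01-14: counting 179 days forward gives 2015-07-12.
Applying '+70 days' to 2015-07-12: counting 70 days forward gives 2015-09-20.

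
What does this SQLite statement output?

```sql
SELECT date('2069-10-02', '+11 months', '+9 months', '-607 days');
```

2069-10-03

Adding +11 months to 2069-10-02 gives 2070-09-02.
Adding +9 months to 2070-09-02 gives 2071-06-02.
Applying '-607 days' to 2071-06-02: counting 607 days back gives 2069-10-03.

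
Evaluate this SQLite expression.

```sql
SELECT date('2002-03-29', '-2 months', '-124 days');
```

Adding -2 months to 2002-03-29 gives 2002-01-29.
Applying '-124 days' to 2002-01-29: counting 124 days back gives 2001-09-27.

2001-09-27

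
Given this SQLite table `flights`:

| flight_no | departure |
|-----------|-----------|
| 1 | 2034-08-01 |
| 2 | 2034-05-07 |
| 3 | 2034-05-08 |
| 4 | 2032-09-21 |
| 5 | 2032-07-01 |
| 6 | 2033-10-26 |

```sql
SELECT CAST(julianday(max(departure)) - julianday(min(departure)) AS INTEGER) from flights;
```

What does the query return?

761

MIN = 2032-07-01, MAX = 2034-08-01.
30 days remain in July 2032 after the 1st (31 − 1).
Full months from August 2032 through July 2034 contribute their day counts.
Then 1 day into August 2034.
Total: 30 + 31 + 30 + 31 + 30 + 31 + 31 + 28 + 31 + 30 + 31 + 30 + 31 + 31 + 30 + 31 + 30 + 31 + 31 + 28 + 31 + 30 + 31 + 30 + 31 + 1 = 761.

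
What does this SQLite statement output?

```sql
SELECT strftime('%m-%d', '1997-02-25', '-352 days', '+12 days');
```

First apply '-352 days', '+12 days': 1997-02-25 → 1996-03-22.
`%m-%d` extracts the month-day: 03-22.

03-22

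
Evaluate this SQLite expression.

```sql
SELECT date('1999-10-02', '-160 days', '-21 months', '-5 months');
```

1997-02-25

Applying '-160 days' to 1999-10-02: counting 160 days back gives 1999-04-25.
Adding -21 months to 1999-04-25 gives 1997-07-25.
Adding -5 months to 1997-07-25 gives 1997-02-25.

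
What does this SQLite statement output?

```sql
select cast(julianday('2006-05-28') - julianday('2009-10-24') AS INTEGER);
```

3 days remain in May 2006 after the 28th (31 − 28).
Full months from June 2006 through September 2009 contribute their day counts.
Then 24 days into October 2009.
Total: 3 + 30 + 31 + 31 + 30 + 31 + 30 + 31 + 31 + 28 + 31 + 30 + 31 + 30 + 31 + 31 + 30 + 31 + 30 + 31 + 31 + 29 + 31 + 30 + 31 + 30 + 31 + 31 + 30 + 31 + 30 + 31 + 31 + 28 + 31 + 30 + 31 + 30 + 31 + 31 + 30 + 24 = 1245.
The subtraction is earlier − later, so the result is −1245 → -1245.

-1245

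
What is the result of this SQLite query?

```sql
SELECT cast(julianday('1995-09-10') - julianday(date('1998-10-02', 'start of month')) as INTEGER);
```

-1117

`start of month` rewinds 1998-10-02 to 1998-10-01.
20 days remain in September 1995 after the 10th (30 − 10).
Full months from October 1995 through September 1998 contribute their day counts.
Then 1 day into October 1998.
Total: 20 + 31 + 30 + 31 + 31 + 29 + 31 + 30 + 31 + 30 + 31 + 31 + 30 + 31 + 30 + 31 + 31 + 28 + 31 + 30 + 31 + 30 + 31 + 31 + 30 + 31 + 30 + 31 + 31 + 28 + 31 + 30 + 31 + 30 + 31 + 31 + 30 + 1 = 1117.
The subtraction is earlier − later, so the result is −1117 → -1117.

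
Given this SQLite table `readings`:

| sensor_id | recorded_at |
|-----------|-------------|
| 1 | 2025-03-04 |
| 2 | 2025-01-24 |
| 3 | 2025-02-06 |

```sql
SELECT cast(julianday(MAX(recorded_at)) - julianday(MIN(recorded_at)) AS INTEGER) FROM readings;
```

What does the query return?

MIN = 2025-01-24, MAX = 2025-03-04.
7 days remain in January 2025 after the 24th (31 − 24).
February 2025: 28 days.
Then 4 days into March 2025.
Total: 7 + 28 + 4 = 39.

39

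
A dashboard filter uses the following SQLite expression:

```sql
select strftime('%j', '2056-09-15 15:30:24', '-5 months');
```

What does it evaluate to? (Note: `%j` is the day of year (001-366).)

106

First apply '-5 months': 2056-09-15 15:30:24 → 2056-04-15 15:30:24.
Day-of-year for 2056-04-15: days since 2056-01-01 inclusive = 106, zero-padded to 106.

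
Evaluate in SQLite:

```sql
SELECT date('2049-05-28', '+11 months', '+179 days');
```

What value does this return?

2050-10-24

Adding +11 months to 2049-05-28 gives 2050-04-28.
Applying '+179 days' to 2050-04-28: counting 179 days forward gives 2050-10-24.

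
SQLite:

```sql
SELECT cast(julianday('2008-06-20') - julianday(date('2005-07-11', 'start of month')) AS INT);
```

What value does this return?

`start of month` rewinds 2005-07-11 to 2005-07-01.
30 days remain in July 2005 after the 1st (31 − 1).
Full months from August 2005 through May 2008 contribute their day counts.
Then 20 days into June 2008.
Total: 30 + 31 + 30 + 31 + 30 + 31 + 31 + 28 + 31 + 30 + 31 + 30 + 31 + 31 + 30 + 31 + 30 + 31 + 31 + 28 + 31 + 30 + 31 + 30 + 31 + 31 + 30 + 31 + 30 + 31 + 31 + 29 + 31 + 30 + 31 + 20 = 1085.

1085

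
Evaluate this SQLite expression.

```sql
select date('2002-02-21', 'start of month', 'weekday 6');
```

`start of month` rewinds 2002-02-21 to 2002-02-01.
`weekday 6` advances to the next Saturday; 2002-02-01 is a Friday, so it moves forward to 2002-02-02.

2002-02-02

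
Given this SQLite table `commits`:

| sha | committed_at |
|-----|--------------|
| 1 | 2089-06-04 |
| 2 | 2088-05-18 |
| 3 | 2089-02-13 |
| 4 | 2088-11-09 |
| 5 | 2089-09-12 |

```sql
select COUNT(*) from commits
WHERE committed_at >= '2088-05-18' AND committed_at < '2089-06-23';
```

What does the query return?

4

Rows in [2088-05-18, 2089-06-23): 2089-06-04, 2088-05-18, 2089-02-13, 2088-11-09 → 4 rows.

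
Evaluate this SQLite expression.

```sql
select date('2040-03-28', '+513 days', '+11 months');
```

Applying '+513 days' to 2040-03-28: counting 513 days forward gives 2041-08-23.
Adding +11 months to 2041-08-23 gives 2042-07-23.

2042-07-23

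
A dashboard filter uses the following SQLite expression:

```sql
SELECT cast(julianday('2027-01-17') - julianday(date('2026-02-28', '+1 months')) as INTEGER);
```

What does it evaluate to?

Adding +1 month to 2026-02-28 gives 2026-03-28.
3 days remain in March 2026 after the 28th (31 − 28).
Full months from April 2026 through December 2026 contribute their day counts.
Then 17 days into January 2027.
Total: 3 + 30 + 31 + 30 + 31 + 31 + 30 + 31 + 30 + 31 + 17 = 295.

295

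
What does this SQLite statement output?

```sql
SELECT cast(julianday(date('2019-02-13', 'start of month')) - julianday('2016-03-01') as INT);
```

1067

`start of month` rewinds 2019-02-13 to 2019-02-01.
30 days remain in March 2016 after the 1st (31 − 1).
Full months from April 2016 through January 2019 contribute their day counts.
Then 1 day into February 2019.
Total: 30 + 30 + 31 + 30 + 31 + 31 + 30 + 31 + 30 + 31 + 31 + 28 + 31 + 30 + 31 + 30 + 31 + 31 + 30 + 31 + 30 + 31 + 31 + 28 + 31 + 30 + 31 + 30 + 31 + 31 + 30 + 31 + 30 + 31 + 31 + 1 = 1067.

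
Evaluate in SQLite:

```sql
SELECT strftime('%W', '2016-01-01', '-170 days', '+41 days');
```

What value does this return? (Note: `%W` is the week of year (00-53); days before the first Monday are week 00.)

34

First apply '-170 days', '+41 days': 2016-01-01 → 2015-08-25.
2015-08-25 is a Tuesday. SQLite's %W counts Mondays since the year started; the result is 34.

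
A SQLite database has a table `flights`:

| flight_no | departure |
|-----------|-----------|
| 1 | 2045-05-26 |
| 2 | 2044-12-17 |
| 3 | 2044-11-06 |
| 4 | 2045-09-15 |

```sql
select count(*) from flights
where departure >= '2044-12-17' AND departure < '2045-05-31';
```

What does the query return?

2

Rows in [2044-12-17, 2045-05-31): 2045-05-26, 2044-12-17 → 2 rows.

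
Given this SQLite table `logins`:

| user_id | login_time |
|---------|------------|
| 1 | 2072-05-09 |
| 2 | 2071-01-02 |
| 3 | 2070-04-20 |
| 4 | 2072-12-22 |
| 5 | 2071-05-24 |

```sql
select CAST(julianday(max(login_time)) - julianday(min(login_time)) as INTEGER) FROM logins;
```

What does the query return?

977

MIN = 2070-04-20, MAX = 2072-12-22.
10 days remain in April 2070 after the 20th (30 − 20).
Full months from May 2070 through November 2072 contribute their day counts.
Then 22 days into December 2072.
Total: 10 + 31 + 30 + 31 + 31 + 30 + 31 + 30 + 31 + 31 + 28 + 31 + 30 + 31 + 30 + 31 + 31 + 30 + 31 + 30 + 31 + 31 + 29 + 31 + 30 + 31 + 30 + 31 + 31 + 30 + 31 + 30 + 22 = 977.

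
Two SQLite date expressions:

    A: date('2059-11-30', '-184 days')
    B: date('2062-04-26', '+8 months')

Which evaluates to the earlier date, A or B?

A

A = 2059-05-30.
B = 2062-12-26.
A is earlier.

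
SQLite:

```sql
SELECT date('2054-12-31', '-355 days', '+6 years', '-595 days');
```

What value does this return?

2058-05-25

Applying '-355 days' to 2054-12-31: counting 355 days back gives 2054-01-10.
Adding +6 years to 2054-01-10 gives 2060-01-10.
Applying '-595 days' to 2060-01-10: counting 595 days back gives 2058-05-25.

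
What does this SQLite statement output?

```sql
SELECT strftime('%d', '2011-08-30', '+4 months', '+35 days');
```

03

First apply '+4 months', '+35 days': 2011-08-30 → 2012-02-03.
`%d` extracts the 2-digit day of month: 03.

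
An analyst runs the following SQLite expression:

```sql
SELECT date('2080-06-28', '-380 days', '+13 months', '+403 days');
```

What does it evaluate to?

2081-08-21

Applying '-380 days' to 2080-06-28: counting 380 days back gives 2079-06-14.
Adding +13 months to 2079-06-14 gives 2080-07-14.
Applying '+403 days' to 2080-07-14: counting 403 days forward gives 2081-08-21.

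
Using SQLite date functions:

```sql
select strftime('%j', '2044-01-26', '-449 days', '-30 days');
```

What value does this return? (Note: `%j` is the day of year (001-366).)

277

First apply '-449 days', '-30 days': 2044-01-26 → 2042-10-04.
Day-of-year for 2042-10-04: days since 2042-01-01 inclusive = 277, zero-padded to 277.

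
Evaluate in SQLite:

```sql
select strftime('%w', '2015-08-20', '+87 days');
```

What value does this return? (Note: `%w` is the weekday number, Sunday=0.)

First apply '+87 days': 2015-08-20 → 2015-11-15.
2015-11-15 is a Sunday; with Sunday=0 that is 0.

0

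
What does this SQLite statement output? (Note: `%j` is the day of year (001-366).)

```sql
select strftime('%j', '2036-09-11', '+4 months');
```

First apply '+4 months': 2036-09-11 → 2037-01-11.
Day-of-year for 2037-01-11: days since 2037-01-01 inclusive = 11, zero-padded to 011.

011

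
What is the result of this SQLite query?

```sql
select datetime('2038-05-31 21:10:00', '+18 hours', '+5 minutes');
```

2038-06-01 15:15:00

+18 hours from 2038-05-31 21:10:00 is 2038-06-01 15:10:00 (crosses midnight).
+5 minutes from 2038-06-01 15:10:00 is 2038-06-01 15:15:00.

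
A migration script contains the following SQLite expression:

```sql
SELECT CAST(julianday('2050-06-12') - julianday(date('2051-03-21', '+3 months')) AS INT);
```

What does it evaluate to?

Adding +3 months to 2051-03-21 gives 2051-06-21.
18 days remain in June 2050 after the 12th (30 − 12).
Full months from July 2050 through May 2051 contribute their day counts.
Then 21 days into June 2051.
Total: 18 + 31 + 31 + 30 + 31 + 30 + 31 + 31 + 28 + 31 + 30 + 31 + 21 = 374.
The subtraction is earlier − later, so the result is −374 → -374.

-374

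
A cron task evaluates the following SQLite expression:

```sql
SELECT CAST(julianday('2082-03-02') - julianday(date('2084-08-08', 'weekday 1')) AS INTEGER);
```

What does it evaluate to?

-896

`weekday 1` advances to the next Monday; 2084-08-08 is a Tuesday, so it moves forward to 2084-08-14.
29 days remain in March 2082 after the 2nd (31 − 2).
Full months from April 2082 through July 2084 contribute their day counts.
Then 14 days into August 2084.
Total: 29 + 30 + 31 + 30 + 31 + 31 + 30 + 31 + 30 + 31 + 31 + 28 + 31 + 30 + 31 + 30 + 31 + 31 + 30 + 31 + 30 + 31 + 31 + 29 + 31 + 30 + 31 + 30 + 31 + 14 = 896.
The subtraction is earlier − later, so the result is −896 → -896.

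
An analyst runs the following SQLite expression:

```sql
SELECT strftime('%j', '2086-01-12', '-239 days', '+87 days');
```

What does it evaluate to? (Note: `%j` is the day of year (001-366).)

First apply '-239 days', '+87 days': 2086-01-12 → 2085-08-13.
Day-of-year for 2085-08-13: days since 2085-01-01 inclusive = 225, zero-padded to 225.

225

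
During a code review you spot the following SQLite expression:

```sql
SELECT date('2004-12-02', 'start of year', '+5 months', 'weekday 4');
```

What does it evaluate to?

2004-06-03

`start of year` rewinds 2004-12-02 to 2004-01-01.
Adding +5 months to 2004-01-01 gives 2004-06-01.
`weekday 4` advances to the next Thursday; 2004-06-01 is a Tuesday, so it moves forward to 2004-06-03.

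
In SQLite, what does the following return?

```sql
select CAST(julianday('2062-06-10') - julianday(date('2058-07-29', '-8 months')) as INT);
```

Adding -8 months to 2058-07-29 gives 2057-11-29.
1 day remains in November 2057 after the 29th (30 − 29).
Full months from December 2057 through May 2062 contribute their day counts.
Then 10 days into June 2062.
Total: 1 + 31 + 31 + 28 + 31 + 30 + 31 + 30 + 31 + 31 + 30 + 31 + 30 + 31 + 31 + 28 + 31 + 30 + 31 + 30 + 31 + 31 + 30 + 31 + 30 + 31 + 31 + 29 + 31 + 30 + 31 + 30 + 31 + 31 + 30 + 31 + 30 + 31 + 31 + 28 + 31 + 30 + 31 + 30 + 31 + 31 + 30 + 31 + 30 + 31 + 31 + 28 + 31 + 30 + 31 + 10 = 1654.

1654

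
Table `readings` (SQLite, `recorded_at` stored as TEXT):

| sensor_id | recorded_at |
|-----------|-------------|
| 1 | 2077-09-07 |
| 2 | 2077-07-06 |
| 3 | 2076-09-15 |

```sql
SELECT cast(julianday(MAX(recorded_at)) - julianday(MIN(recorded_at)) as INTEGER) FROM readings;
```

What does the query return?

357

MIN = 2076-09-15, MAX = 2077-09-07.
15 days remain in September 2076 after the 15th (30 − 15).
Full months from October 2076 through August 2077 contribute their day counts.
Then 7 days into September 2077.
Total: 15 + 31 + 30 + 31 + 31 + 28 + 31 + 30 + 31 + 30 + 31 + 31 + 7 = 357.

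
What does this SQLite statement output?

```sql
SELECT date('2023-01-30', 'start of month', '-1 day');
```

2022-12-31

`start of month` rewinds 2023-01-30 to 2023-01-01.
Going back 1 day from 2023-01-01 reaches 2022-12-31 (last day of December, 31 days).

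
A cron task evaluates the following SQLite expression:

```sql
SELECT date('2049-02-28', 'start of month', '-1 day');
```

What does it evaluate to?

2049-01-31

`start of month` rewinds 2049-02-28 to 2049-02-01.
Going back 1 day from 2049-02-01 reaches 2049-01-31 (last day of January, 31 days).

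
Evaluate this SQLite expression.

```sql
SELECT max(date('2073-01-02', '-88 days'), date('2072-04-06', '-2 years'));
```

date('2073-01-02', '-88 days') → 2072-10-06.
date('2072-04-06', '-2 years') → 2070-04-06.
Later of the two is 2072-10-06.

2072-10-06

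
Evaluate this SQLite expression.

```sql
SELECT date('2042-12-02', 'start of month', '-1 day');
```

`start of month` rewinds 2042-12-02 to 2042-12-01.
Going back 1 day from 2042-12-01 reaches 2042-11-30 (last day of November, 30 days).

2042-11-30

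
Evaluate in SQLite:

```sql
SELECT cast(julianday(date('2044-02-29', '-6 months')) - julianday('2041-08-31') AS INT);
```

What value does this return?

728

Adding -6 months to 2044-02-29 gives 2043-08-29.
0 days remain in August 2041 after the 31st (31 − 31).
Full months from September 2041 through July 2043 contribute their day counts.
Then 29 days into August 2043.
Total: 0 + 30 + 31 + 30 + 31 + 31 + 28 + 31 + 30 + 31 + 30 + 31 + 31 + 30 + 31 + 30 + 31 + 31 + 28 + 31 + 30 + 31 + 30 + 31 + 29 = 728.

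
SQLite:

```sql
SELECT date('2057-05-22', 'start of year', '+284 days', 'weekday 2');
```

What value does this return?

`start of year` rewinds 2057-05-22 to 2057-01-01.
Applying '+284 days' to 2057-01-01: counting 284 days forward gives 2057-10-12.
`weekday 2` advances to the next Tuesday; 2057-10-12 is a Friday, so it moves forward to 2057-10-16.

2057-10-16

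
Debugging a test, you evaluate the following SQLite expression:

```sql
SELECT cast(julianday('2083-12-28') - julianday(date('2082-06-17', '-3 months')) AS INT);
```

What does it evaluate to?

Adding -3 months to 2082-06-17 gives 2082-03-17.
14 days remain in March 2082 after the 17th (31 − 17).
Full months from April 2082 through November 2083 contribute their day counts.
Then 28 days into December 2083.
Total: 14 + 30 + 31 + 30 + 31 + 31 + 30 + 31 + 30 + 31 + 31 + 28 + 31 + 30 + 31 + 30 + 31 + 31 + 30 + 31 + 30 + 28 = 651.

651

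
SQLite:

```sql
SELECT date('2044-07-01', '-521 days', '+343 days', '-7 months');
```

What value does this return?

Applying '-521 days' to 2044-07-01: counting 521 days back gives 2043-01-27.
Applying '+343 days' to 2043-01-27: counting 343 days forward gives 2044-01-05.
Adding -7 months to 2044-01-05 gives 2043-06-05.

2043-06-05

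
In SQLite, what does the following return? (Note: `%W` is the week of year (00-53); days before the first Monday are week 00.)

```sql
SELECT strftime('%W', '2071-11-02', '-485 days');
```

First apply '-485 days': 2071-11-02 → 2070-07-05.
2070-07-05 is a Saturday. SQLite's %W counts Mondays since the year started; the result is 26.

26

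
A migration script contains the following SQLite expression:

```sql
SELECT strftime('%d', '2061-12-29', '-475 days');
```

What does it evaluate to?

First apply '-475 days': 2061-12-29 → 2060-09-10.
`%d` extracts the 2-digit day of month: 10.

10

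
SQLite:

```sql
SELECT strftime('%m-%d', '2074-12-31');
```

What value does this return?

12-31

`%m-%d` extracts the month-day: 12-31.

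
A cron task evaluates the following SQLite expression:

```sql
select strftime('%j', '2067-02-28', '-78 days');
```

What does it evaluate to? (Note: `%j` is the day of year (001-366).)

First apply '-78 days': 2067-02-28 → 2066-12-12.
Day-of-year for 2066-12-12: days since 2066-01-01 inclusive = 346, zero-padded to 346.

346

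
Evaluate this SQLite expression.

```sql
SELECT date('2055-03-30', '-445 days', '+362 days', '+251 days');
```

Applying '-445 days' to 2055-03-30: counting 445 days back gives 2054-01-09.
Applying '+362 days' to 2054-01-09: counting 362 days forward gives 2055-01-06.
Applying '+251 days' to 2055-01-06: counting 251 days forward gives 2055-09-14.

2055-09-14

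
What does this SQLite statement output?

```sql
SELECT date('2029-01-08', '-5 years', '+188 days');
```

Adding -5 years to 2029-01-08 gives 2024-01-08.
Applying '+188 days' to 2024-01-08: counting 188 days forward gives 2024-07-14.

2024-07-14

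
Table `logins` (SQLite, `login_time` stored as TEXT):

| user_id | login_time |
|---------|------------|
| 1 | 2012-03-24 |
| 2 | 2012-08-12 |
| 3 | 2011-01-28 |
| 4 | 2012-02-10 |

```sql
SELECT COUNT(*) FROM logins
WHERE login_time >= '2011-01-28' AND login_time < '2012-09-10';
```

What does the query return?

4

Rows in [2011-01-28, 2012-09-10): 2012-03-24, 2012-08-12, 2011-01-28, 2012-02-10 → 4 rows.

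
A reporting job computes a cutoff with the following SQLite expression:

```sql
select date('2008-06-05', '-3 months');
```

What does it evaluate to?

2008-03-05

Adding -3 months to 2008-06-05 gives 2008-03-05.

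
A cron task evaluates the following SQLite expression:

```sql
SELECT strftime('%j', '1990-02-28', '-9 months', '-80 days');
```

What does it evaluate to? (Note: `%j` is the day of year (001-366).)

First apply '-9 months', '-80 days': 1990-02-28 → 1989-03-09.
Day-of-year for 1989-03-09: days since 1989-01-01 inclusive = 68, zero-padded to 068.

068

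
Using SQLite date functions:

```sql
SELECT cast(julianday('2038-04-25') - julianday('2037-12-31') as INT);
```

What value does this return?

115

0 days remain in December 2037 after the 31st (31 − 31).
January 2038: 31 days.
February 2038: 28 days.
March 2038: 31 days.
Then 25 days into April 2038.
Total: 0 + 31 + 28 + 31 + 25 = 115.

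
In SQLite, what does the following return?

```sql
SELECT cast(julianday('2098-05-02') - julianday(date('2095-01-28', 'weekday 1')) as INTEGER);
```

`weekday 1` advances to the next Monday; 2095-01-28 is a Friday, so it moves forward to 2095-01-31.
0 days remain in January 2095 after the 31st (31 − 31).
Full months from February 2095 through April 2098 contribute their day counts.
Then 2 days into May 2098.
Total: 0 + 28 + 31 + 30 + 31 + 30 + 31 + 31 + 30 + 31 + 30 + 31 + 31 + 29 + 31 + 30 + 31 + 30 + 31 + 31 + 30 + 31 + 30 + 31 + 31 + 28 + 31 + 30 + 31 + 30 + 31 + 31 + 30 + 31 + 30 + 31 + 31 + 28 + 31 + 30 + 2 = 1187.

1187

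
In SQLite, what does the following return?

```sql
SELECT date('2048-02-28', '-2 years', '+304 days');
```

Adding -2 years to 2048-02-28 gives 2046-02-28.
Applying '+304 days' to 2046-02-28: counting 304 days forward gives 2046-12-29.

2046-12-29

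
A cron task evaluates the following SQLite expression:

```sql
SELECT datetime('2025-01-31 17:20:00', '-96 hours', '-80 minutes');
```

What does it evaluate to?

2025-01-27 16:00:00

-96 hours from 2025-01-31 17:20:00 is 2025-01-27 17:20:00 (crosses midnight).
80 minutes = 1h 20m; -80 minutes from 2025-01-27 17:20:00 is 2025-01-27 16:00:00.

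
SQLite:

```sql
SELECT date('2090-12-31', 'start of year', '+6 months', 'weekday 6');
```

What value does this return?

`start of year` rewinds 2090-12-31 to 2090-01-01.
Adding +6 months to 2090-01-01 gives 2090-07-01.
`weekday 6` advances to the next Saturday; 2090-07-01 is already a Saturday, so it stays at 2090-07-01.

2090-07-01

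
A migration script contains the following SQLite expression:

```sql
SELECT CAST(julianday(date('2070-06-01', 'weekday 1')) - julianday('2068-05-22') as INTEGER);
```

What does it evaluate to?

741

`weekday 1` advances to the next Monday; 2070-06-01 is a Sunday, so it moves forward to 2070-06-02.
9 days remain in May 2068 after the 22nd (31 − 22).
Full months from June 2068 through May 2070 contribute their day counts.
Then 2 days into June 2070.
Total: 9 + 30 + 31 + 31 + 30 + 31 + 30 + 31 + 31 + 28 + 31 + 30 + 31 + 30 + 31 + 31 + 30 + 31 + 30 + 31 + 31 + 28 + 31 + 30 + 31 + 2 = 741.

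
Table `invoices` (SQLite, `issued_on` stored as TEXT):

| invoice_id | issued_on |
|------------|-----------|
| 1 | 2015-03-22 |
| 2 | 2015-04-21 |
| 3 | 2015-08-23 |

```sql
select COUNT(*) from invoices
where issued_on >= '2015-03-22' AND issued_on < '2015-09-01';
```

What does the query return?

Rows in [2015-03-22, 2015-09-01): 2015-03-22, 2015-04-21, 2015-08-23 → 3 rows.

3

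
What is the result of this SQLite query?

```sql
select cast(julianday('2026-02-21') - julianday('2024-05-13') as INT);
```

18 days remain in May 2024 after the 13th (31 − 13).
Full months from June 2024 through January 2026 contribute their day counts.
Then 21 days into February 2026.
Total: 18 + 30 + 31 + 31 + 30 + 31 + 30 + 31 + 31 + 28 + 31 + 30 + 31 + 30 + 31 + 31 + 30 + 31 + 30 + 31 + 31 + 21 = 649.

649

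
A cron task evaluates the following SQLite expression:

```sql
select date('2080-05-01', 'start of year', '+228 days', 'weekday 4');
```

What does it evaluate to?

2080-08-22

`start of year` rewinds 2080-05-01 to 2080-01-01.
Applying '+228 days' to 2080-01-01: counting 228 days forward gives 2080-08-16.
`weekday 4` advances to the next Thursday; 2080-08-16 is a Friday, so it moves forward to 2080-08-22.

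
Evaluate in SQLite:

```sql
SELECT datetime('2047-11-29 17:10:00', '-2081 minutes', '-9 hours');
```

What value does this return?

2081 minutes = 34h 41m; -2081 minutes from 2047-11-29 17:10:00 is 2047-11-28 06:29:00 (crosses midnight).
-9 hours from 2047-11-28 06:29:00 is 2047-11-27 21:29:00 (crosses midnight).

2047-11-27 21:29:00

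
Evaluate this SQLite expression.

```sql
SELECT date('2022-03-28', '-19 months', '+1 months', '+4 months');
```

Adding -19 months to 2022-03-28 gives 2020-08-28.
Adding +1 month to 2020-08-28 gives 2020-09-28.
Adding +4 months to 2020-09-28 gives 2021-01-28.

2021-01-28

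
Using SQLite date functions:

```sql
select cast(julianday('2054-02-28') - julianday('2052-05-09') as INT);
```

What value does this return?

660

22 days remain in May 2052 after the 9th (31 − 9).
Full months from June 2052 through January 2054 contribute their day counts.
Then 28 days into February 2054.
Total: 22 + 30 + 31 + 31 + 30 + 31 + 30 + 31 + 31 + 28 + 31 + 30 + 31 + 30 + 31 + 31 + 30 + 31 + 30 + 31 + 31 + 28 = 660.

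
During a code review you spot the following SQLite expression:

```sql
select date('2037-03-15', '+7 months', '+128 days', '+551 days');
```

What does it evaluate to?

Adding +7 months to 2037-03-15 gives 2037-10-15.
Applying '+128 days' to 2037-10-15: counting 128 days forward gives 2038-02-20.
Applying '+551 days' to 2038-02-20: counting 551 days forward gives 2039-08-25.

2039-08-25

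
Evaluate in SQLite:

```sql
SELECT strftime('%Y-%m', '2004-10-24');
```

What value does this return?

2004-10

`%Y-%m` extracts the year-month: 2004-10.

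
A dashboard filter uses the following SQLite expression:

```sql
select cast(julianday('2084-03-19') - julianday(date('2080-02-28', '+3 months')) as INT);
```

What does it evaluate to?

Adding +3 months to 2080-02-28 gives 2080-05-28.
3 days remain in May 2080 after the 28th (31 − 28).
Full months from June 2080 through February 2084 contribute their day counts.
Then 19 days into March 2084.
Total: 3 + 30 + 31 + 31 + 30 + 31 + 30 + 31 + 31 + 28 + 31 + 30 + 31 + 30 + 31 + 31 + 30 + 31 + 30 + 31 + 31 + 28 + 31 + 30 + 31 + 30 + 31 + 31 + 30 + 31 + 30 + 31 + 31 + 28 + 31 + 30 + 31 + 30 + 31 + 31 + 30 + 31 + 30 + 31 + 31 + 29 + 19 = 1391.

1391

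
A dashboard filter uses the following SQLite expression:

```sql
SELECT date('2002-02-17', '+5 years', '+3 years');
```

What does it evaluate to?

Adding +5 years to 2002-02-17 gives 2007-02-17.
Adding +3 years to 2007-02-17 gives 2010-02-17.

2010-02-17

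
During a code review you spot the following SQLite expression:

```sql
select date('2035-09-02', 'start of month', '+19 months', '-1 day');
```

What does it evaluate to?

2037-03-31

`start of month` rewinds 2035-09-02 to 2035-09-01.
Adding +19 months to 2035-09-01 gives 2037-04-01.
Going back 1 day from 2037-04-01 reaches 2037-03-31 (last day of March, 31 days).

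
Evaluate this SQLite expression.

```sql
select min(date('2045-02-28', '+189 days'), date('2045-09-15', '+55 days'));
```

2045-09-05

date('2045-02-28', '+189 days') → 2045-09-05.
date('2045-09-15', '+55 days') → 2045-11-09.
Earlier of the two is 2045-09-05.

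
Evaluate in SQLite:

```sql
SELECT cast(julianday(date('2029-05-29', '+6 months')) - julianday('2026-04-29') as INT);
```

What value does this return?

Adding +6 months to 2029-05-29 gives 2029-11-29.
1 day remains in April 2026 after the 29th (30 − 29).
Full months from May 2026 through October 2029 contribute their day counts.
Then 29 days into November 2029.
Total: 1 + 31 + 30 + 31 + 31 + 30 + 31 + 30 + 31 + 31 + 28 + 31 + 30 + 31 + 30 + 31 + 31 + 30 + 31 + 30 + 31 + 31 + 29 + 31 + 30 + 31 + 30 + 31 + 31 + 30 + 31 + 30 + 31 + 31 + 28 + 31 + 30 + 31 + 30 + 31 + 31 + 30 + 31 + 29 = 1310.

1310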